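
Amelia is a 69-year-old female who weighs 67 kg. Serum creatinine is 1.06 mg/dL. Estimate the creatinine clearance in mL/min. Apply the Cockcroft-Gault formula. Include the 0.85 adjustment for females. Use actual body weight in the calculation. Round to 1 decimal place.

CrCl = (140 − 69) × 67 / (72 × 1.06) × 0.85 = 4757.0 / 76.32 × 0.85 ≈ 53.0 mL/min

53.0 mL/min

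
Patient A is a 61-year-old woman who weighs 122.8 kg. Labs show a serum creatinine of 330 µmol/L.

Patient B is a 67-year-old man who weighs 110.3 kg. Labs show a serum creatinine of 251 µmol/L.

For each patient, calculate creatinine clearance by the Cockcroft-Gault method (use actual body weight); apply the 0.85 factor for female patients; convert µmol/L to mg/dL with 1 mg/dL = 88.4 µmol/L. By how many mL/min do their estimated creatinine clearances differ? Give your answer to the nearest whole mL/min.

Patient A: SCr = 330 / 88.4 = 3.733 mg/dL
Patient A: CrCl = (140 − 61) × 122.8 / (72 × 3.733) × 0.85 = 9701.2 / 268.78 × 0.85 ≈ 30.7 mL/min
Patient B: SCr = 251 / 88.4 = 2.839 mg/dL
Patient B: CrCl = (140 − 67) × 110.3 / (72 × 2.839) = 8051.9 / 204.41 ≈ 39.4 mL/min
|30.7 − 39.4| = 8.7 mL/min

9 mL/min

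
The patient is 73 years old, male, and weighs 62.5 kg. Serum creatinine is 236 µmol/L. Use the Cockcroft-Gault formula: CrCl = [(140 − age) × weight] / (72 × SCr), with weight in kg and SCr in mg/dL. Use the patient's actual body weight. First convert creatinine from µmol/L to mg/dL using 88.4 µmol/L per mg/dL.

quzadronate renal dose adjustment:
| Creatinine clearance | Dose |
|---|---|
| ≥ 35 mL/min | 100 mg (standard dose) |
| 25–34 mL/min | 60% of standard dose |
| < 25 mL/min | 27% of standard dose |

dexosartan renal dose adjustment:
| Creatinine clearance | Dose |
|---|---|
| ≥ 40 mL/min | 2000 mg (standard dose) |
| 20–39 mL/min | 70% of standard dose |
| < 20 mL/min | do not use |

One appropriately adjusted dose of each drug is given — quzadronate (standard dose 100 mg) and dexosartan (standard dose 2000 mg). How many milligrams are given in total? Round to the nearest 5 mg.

1425 mg

SCr = 236 / 88.4 = 2.67 mg/dL
CrCl = (140 − 73) × 62.5 / (72 × 2.67) = 4187.5 / 192.24 ≈ 21.8 mL/min
CrCl ≈ 22 mL/min.
quzadronate: < 25 mL/min → 27% of 100 mg = 27 mg.
dexosartan: 20–39 mL/min → 70% of 2000 mg = 1400 mg.
Total = 27 + 1400 = 1427 mg.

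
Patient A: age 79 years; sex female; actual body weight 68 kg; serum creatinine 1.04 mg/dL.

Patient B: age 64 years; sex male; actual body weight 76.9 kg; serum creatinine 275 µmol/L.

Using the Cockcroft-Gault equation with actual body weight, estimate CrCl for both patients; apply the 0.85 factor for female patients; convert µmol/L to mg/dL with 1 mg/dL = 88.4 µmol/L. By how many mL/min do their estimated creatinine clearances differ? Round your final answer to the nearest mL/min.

Patient A: CrCl = (140 − 79) × 68 / (72 × 1.04) × 0.85 = 4148.0 / 74.88 × 0.85 ≈ 47.1 mL/min
Patient B: SCr = 275 / 88.4 = 3.111 mg/dL
Patient B: CrCl = (140 − 64) × 76.9 / (72 × 3.111) = 5844.4 / 223.99 ≈ 26.1 mL/min
|47.1 − 26.1| = 21.0 mL/min

21 mL/min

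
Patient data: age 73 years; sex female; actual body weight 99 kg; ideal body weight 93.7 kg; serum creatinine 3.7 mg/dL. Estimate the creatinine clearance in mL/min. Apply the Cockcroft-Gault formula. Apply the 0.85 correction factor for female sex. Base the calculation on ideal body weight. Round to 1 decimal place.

20.0 mL/min

CrCl = (140 − 73) × 93.7 / (72 × 3.7) × 0.85 = 6277.9 / 266.40 × 0.85 ≈ 20.0 mL/min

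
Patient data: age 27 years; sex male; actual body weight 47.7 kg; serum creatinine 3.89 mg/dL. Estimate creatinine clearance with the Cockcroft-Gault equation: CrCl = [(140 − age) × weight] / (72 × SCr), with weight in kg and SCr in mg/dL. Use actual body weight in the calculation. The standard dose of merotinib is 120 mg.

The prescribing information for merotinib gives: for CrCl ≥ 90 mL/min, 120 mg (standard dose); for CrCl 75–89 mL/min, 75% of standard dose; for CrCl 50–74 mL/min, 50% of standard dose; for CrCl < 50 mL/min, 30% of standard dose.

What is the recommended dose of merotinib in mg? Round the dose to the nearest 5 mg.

CrCl = (140 − 27) × 47.7 / (72 × 3.89) = 5390.1 / 280.08 ≈ 19.2 mL/min
CrCl ≈ 19 mL/min → bracket < 50 mL/min.
30% of 120 mg = 36 mg → 35 mg

35 mg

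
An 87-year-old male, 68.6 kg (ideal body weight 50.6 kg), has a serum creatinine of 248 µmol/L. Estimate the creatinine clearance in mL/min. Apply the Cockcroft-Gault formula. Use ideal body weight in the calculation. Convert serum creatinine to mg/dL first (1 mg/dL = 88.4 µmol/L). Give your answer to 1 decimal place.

13.3 mL/min

SCr = 248 / 88.4 = 2.805 mg/dL
CrCl = (140 − 87) × 50.6 / (72 × 2.805) = 2681.8 / 201.96 ≈ 13.3 mL/min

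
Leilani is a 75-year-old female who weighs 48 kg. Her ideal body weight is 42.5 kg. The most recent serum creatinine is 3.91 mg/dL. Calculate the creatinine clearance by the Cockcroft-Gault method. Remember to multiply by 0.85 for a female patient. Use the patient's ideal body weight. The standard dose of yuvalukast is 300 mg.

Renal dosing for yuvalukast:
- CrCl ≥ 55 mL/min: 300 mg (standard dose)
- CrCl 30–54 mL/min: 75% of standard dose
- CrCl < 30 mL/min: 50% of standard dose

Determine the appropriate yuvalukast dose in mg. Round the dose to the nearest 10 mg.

CrCl = (140 − 75) × 42.5 / (72 × 3.91) × 0.85 = 2762.5 / 281.52 × 0.85 ≈ 8.3 mL/min
CrCl ≈ 8 mL/min → bracket < 30 mL/min.
50% of 300 mg = 150 mg

150 mg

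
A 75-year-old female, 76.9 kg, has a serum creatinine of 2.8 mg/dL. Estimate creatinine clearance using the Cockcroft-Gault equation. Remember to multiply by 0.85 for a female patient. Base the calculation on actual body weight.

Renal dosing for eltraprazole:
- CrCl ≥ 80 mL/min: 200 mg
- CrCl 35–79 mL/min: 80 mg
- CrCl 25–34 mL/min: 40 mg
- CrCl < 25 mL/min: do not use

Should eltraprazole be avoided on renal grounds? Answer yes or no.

CrCl = (140 − 75) × 76.9 / (72 × 2.8) × 0.85 = 4998.5 / 201.60 × 0.85 ≈ 21.1 mL/min
CrCl ≈ 21 mL/min, which is < 25 mL/min.

yes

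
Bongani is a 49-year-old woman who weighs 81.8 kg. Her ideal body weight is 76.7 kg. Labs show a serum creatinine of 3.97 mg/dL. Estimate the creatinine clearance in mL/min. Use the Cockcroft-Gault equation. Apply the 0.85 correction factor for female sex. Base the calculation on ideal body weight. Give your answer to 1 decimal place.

CrCl = (140 − 49) × 76.7 / (72 × 3.97) × 0.85 = 6979.7 / 285.84 × 0.85 ≈ 20.8 mL/min

20.8 mL/min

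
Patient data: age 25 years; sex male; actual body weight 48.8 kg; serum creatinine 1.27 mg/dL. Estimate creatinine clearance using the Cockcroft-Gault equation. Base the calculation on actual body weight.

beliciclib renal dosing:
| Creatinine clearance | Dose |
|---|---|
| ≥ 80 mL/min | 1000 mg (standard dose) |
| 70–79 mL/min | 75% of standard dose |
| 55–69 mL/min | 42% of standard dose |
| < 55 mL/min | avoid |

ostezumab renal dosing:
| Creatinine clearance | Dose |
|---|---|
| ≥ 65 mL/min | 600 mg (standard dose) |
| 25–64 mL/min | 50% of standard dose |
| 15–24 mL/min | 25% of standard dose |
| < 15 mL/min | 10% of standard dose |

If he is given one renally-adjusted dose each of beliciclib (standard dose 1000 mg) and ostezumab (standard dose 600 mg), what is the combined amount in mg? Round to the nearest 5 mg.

CrCl = (140 − 25) × 48.8 / (72 × 1.27) = 5612.0 / 91.44 ≈ 61.4 mL/min
CrCl ≈ 61 mL/min.
beliciclib: 55–69 mL/min → 42% of 1000 mg = 420 mg.
ostezumab: 25–64 mL/min → 50% of 600 mg = 300 mg.
Total = 420 + 300 = 720 mg.

720 mg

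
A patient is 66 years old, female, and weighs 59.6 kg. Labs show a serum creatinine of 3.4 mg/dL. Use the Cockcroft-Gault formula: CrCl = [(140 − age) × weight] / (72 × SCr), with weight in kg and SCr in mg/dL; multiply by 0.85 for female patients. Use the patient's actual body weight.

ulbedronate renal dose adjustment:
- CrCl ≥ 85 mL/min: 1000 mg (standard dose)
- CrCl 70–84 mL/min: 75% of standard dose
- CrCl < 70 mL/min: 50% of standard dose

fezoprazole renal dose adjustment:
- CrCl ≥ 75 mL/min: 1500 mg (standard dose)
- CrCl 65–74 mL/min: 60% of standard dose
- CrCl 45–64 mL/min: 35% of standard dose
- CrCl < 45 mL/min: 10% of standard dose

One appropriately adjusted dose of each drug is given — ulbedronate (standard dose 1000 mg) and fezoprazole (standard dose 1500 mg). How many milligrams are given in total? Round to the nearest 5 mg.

CrCl = (140 − 66) × 59.6 / (72 × 3.4) × 0.85 = 4410.4 / 244.80 × 0.85 ≈ 15.3 mL/min
CrCl ≈ 15 mL/min.
ulbedronate: < 70 mL/min → 50% of 1000 mg = 500 mg.
fezoprazole: < 45 mL/min → 10% of 1500 mg = 150 mg.
Total = 500 + 150 = 650 mg.

650 mg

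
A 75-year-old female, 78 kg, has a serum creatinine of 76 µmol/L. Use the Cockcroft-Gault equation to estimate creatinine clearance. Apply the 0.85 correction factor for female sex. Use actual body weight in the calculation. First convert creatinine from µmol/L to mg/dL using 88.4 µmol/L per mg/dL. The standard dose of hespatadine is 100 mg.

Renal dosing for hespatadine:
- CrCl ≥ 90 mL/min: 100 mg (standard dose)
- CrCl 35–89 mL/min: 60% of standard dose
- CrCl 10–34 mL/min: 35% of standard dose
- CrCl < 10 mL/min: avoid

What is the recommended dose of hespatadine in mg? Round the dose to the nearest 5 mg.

60 mg

SCr = 76 / 88.4 = 0.86 mg/dL
CrCl = (140 − 75) × 78 / (72 × 0.86) × 0.85 = 5070.0 / 61.92 × 0.85 ≈ 69.6 mL/min
CrCl ≈ 70 mL/min → bracket 35–89 mL/min.
60% of 100 mg = 60 mg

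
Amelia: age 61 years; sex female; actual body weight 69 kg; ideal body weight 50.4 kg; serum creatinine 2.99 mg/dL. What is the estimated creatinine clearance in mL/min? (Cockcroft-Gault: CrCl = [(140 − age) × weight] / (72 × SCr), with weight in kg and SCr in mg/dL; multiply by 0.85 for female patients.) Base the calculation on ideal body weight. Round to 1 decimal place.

15.7 mL/min

CrCl = (140 − 61) × 50.4 / (72 × 2.99) × 0.85 = 3981.6 / 215.28 × 0.85 ≈ 15.7 mL/min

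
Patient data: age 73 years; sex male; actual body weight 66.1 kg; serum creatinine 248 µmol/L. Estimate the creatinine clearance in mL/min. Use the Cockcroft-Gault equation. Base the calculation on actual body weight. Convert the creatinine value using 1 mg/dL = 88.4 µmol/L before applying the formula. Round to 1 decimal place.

SCr = 248 / 88.4 = 2.805 mg/dL
CrCl = (140 − 73) × 66.1 / (72 × 2.805) = 4428.7 / 201.96 ≈ 21.9 mL/min

21.9 mL/min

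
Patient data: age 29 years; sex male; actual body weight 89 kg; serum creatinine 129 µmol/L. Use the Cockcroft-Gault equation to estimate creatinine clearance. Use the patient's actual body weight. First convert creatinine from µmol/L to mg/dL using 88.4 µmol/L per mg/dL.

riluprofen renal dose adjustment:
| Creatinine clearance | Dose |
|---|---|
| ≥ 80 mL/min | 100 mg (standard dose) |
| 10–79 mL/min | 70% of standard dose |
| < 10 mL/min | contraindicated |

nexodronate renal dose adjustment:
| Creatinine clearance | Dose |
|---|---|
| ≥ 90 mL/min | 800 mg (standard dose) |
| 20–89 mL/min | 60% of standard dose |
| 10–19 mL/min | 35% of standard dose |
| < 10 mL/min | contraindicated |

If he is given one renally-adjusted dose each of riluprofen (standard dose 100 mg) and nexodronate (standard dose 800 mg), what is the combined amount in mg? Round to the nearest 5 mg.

900 mg

SCr = 129 / 88.4 = 1.459 mg/dL
CrCl = (140 − 29) × 89 / (72 × 1.459) = 9879.0 / 105.05 ≈ 94.0 mL/min
CrCl ≈ 94 mL/min.
riluprofen: ≥ 80 mL/min → 100% of 100 mg = 100 mg.
nexodronate: ≥ 90 mL/min → 100% of 800 mg = 800 mg.
Total = 100 + 800 = 900 mg.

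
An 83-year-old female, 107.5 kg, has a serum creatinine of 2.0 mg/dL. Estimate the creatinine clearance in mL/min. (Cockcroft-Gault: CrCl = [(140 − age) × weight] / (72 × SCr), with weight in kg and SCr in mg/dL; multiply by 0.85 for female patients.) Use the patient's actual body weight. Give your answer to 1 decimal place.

CrCl = (140 − 83) × 107.5 / (72 × 2) × 0.85 = 6127.5 / 144.00 × 0.85 ≈ 36.2 mL/min

36.2 mL/min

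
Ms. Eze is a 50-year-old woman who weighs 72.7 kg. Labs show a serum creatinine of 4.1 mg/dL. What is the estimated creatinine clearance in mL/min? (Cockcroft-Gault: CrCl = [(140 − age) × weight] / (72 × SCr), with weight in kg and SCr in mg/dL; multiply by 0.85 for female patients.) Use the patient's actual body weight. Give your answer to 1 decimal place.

CrCl = (140 − 50) × 72.7 / (72 × 4.1) × 0.85 = 6543.0 / 295.20 × 0.85 ≈ 18.8 mL/min

18.8 mL/min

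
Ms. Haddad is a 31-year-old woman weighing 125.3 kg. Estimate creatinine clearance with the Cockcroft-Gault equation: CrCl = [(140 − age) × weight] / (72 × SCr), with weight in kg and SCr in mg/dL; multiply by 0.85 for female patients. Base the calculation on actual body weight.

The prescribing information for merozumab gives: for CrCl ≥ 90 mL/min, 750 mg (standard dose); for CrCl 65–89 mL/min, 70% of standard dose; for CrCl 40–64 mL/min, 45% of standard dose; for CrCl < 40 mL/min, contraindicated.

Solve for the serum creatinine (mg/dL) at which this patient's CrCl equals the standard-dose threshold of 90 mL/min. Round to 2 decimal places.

1.79 mg/dL

Standard dose requires CrCl ≥ 90 mL/min.
Set (140 − 31) × 125.3 × 0.85 / (72 × SCr) = 90
SCr = (140 − 31) × 125.3 × 0.85 / (72 × 90) = 1.792 mg/dL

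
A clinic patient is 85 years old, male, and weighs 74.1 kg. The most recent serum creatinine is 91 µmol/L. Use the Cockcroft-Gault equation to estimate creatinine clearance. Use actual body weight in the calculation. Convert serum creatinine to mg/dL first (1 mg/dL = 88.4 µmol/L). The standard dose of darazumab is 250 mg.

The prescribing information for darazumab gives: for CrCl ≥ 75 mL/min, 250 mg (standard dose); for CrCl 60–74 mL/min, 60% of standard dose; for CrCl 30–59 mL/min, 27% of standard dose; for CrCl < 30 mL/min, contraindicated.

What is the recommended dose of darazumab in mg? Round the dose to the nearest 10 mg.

SCr = 91 / 88.4 = 1.029 mg/dL
CrCl = (140 − 85) × 74.1 / (72 × 1.029) = 4075.5 / 74.09 ≈ 55.0 mL/min
CrCl ≈ 55 mL/min → bracket 30–59 mL/min.
27% of 250 mg = 67.5 mg → 70 mg

70 mg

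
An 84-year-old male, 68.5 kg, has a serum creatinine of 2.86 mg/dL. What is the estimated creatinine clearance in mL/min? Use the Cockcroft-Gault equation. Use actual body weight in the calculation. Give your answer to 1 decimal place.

18.6 mL/min

CrCl = (140 − 84) × 68.5 / (72 × 2.86) = 3836.0 / 205.92 ≈ 18.6 mL/min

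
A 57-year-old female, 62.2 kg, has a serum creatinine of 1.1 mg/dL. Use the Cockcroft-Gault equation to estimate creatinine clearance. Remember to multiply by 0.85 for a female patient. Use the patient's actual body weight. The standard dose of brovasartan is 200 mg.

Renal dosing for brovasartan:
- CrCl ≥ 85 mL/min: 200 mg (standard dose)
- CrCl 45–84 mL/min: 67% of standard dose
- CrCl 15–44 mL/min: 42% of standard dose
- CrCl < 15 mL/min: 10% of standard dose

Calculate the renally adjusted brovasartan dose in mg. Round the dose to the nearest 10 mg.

130 mg

CrCl = (140 − 57) × 62.2 / (72 × 1.1) × 0.85 = 5162.6 / 79.20 × 0.85 ≈ 55.4 mL/min
CrCl ≈ 55 mL/min → bracket 45–84 mL/min.
67% of 200 mg = 134 mg → 130 mg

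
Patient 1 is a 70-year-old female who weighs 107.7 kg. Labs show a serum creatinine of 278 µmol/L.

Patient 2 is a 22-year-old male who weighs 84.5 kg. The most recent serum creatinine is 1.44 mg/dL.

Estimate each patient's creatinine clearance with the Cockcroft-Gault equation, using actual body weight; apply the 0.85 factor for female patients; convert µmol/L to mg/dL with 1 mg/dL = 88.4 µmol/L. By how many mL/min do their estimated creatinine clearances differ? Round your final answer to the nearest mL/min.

Patient 1: SCr = 278 / 88.4 = 3.145 mg/dL
Patient 1: CrCl = (140 − 70) × 107.7 / (72 × 3.145) × 0.85 = 7539.0 / 226.44 × 0.85 ≈ 28.3 mL/min
Patient 2: CrCl = (140 − 22) × 84.5 / (72 × 1.44) = 9971.0 / 103.68 ≈ 96.2 mL/min
|28.3 − 96.2| = 67.9 mL/min

68 mL/min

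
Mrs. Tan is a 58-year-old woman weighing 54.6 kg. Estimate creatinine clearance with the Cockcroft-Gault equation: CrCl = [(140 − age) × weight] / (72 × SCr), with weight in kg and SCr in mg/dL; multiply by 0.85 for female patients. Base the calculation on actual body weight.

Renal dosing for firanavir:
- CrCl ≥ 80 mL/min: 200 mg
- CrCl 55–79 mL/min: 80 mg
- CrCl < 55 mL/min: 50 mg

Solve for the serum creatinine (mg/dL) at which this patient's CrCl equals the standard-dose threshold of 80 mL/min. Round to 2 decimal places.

Standard dose requires CrCl ≥ 80 mL/min.
Set (140 − 58) × 54.6 × 0.85 / (72 × SCr) = 80
SCr = (140 − 58) × 54.6 × 0.85 / (72 × 80) = 0.661 mg/dL

0.66 mg/dL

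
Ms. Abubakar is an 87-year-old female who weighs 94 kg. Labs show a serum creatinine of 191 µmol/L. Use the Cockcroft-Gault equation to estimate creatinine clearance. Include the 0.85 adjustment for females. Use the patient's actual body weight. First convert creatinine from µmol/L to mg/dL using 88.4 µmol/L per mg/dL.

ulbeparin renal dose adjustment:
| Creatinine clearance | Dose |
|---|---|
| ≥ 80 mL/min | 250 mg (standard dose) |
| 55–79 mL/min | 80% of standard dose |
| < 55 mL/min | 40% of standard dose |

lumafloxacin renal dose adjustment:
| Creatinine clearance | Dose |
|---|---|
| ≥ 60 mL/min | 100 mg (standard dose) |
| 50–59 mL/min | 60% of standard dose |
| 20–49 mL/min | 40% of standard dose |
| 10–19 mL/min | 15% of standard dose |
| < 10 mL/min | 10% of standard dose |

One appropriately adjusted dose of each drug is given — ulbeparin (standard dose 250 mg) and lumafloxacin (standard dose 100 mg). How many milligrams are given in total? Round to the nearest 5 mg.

140 mg

SCr = 191 / 88.4 = 2.161 mg/dL
CrCl = (140 − 87) × 94 / (72 × 2.161) × 0.85 = 4982.0 / 155.59 × 0.85 ≈ 27.2 mL/min
CrCl ≈ 27 mL/min.
ulbeparin: < 55 mL/min → 40% of 250 mg = 100 mg.
lumafloxacin: 20–49 mL/min → 40% of 100 mg = 40 mg.
Total = 100 + 40 = 140 mg.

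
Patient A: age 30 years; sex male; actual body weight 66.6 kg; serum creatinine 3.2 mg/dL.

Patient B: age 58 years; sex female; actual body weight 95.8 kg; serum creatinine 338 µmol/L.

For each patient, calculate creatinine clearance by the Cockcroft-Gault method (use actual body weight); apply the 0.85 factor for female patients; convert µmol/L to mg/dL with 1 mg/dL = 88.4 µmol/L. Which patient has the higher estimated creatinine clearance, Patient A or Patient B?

Patient A

Patient A: CrCl = (140 − 30) × 66.6 / (72 × 3.2) = 7326.0 / 230.40 ≈ 31.8 mL/min
Patient B: SCr = 338 / 88.4 = 3.824 mg/dL
Patient B: CrCl = (140 − 58) × 95.8 / (72 × 3.824) × 0.85 = 7855.6 / 275.33 × 0.85 ≈ 24.3 mL/min
31.8 vs 24.3 mL/min → Patient A is higher.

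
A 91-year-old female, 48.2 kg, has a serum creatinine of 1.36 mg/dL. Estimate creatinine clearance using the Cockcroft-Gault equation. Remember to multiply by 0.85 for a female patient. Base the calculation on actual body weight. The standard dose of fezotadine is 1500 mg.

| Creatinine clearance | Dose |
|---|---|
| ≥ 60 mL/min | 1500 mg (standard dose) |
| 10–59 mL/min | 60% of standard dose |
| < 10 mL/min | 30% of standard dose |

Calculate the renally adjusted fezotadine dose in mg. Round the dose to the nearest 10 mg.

CrCl = (140 − 91) × 48.2 / (72 × 1.36) × 0.85 = 2361.8 / 97.92 × 0.85 ≈ 20.5 mL/min
CrCl ≈ 21 mL/min → bracket 10–59 mL/min.
60% of 1500 mg = 900 mg

900 mg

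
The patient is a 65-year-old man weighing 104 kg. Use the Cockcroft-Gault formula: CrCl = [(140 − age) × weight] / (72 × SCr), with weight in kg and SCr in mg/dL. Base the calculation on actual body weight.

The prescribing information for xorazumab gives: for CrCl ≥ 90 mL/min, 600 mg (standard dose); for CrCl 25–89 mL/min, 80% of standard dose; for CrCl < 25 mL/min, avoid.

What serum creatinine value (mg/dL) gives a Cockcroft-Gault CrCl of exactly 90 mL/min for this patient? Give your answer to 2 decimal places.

Standard dose requires CrCl ≥ 90 mL/min.
Set (140 − 65) × 104 / (72 × SCr) = 90
SCr = (140 − 65) × 104 / (72 × 90) = 1.204 mg/dL

1.20 mg/dL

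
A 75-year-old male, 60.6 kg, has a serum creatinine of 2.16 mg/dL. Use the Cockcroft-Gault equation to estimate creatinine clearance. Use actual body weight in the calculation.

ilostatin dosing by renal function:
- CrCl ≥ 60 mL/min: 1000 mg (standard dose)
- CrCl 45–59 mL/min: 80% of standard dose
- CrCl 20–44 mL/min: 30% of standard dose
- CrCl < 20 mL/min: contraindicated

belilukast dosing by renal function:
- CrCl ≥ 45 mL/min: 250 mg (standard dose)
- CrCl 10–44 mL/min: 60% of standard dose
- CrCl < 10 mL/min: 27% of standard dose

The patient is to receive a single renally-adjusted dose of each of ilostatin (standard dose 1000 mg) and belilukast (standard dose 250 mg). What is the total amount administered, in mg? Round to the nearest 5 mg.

CrCl = (140 − 75) × 60.6 / (72 × 2.16) = 3939.0 / 155.52 ≈ 25.3 mL/min
CrCl ≈ 25 mL/min.
ilostatin: 20–44 mL/min → 30% of 1000 mg = 300 mg.
belilukast: 10–44 mL/min → 60% of 250 mg = 150 mg.
Total = 300 + 150 = 450 mg.

450 mg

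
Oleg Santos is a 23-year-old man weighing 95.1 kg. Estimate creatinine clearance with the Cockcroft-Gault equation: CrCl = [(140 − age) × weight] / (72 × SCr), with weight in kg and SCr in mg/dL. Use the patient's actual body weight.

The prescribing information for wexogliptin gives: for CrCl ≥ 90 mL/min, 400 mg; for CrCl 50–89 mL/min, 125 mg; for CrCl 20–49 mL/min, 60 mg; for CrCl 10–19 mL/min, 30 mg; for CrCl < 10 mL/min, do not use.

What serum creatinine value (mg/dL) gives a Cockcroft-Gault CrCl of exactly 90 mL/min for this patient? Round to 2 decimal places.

Standard dose requires CrCl ≥ 90 mL/min.
Set (140 − 23) × 95.1 / (72 × SCr) = 90
SCr = (140 − 23) × 95.1 / (72 × 90) = 1.717 mg/dL

1.72 mg/dL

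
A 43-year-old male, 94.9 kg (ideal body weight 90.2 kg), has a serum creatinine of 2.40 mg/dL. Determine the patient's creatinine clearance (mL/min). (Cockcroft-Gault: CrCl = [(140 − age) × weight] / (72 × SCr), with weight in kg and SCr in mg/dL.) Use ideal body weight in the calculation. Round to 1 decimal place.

50.6 mL/min

CrCl = (140 − 43) × 90.2 / (72 × 2.4) = 8749.4 / 172.80 ≈ 50.6 mL/min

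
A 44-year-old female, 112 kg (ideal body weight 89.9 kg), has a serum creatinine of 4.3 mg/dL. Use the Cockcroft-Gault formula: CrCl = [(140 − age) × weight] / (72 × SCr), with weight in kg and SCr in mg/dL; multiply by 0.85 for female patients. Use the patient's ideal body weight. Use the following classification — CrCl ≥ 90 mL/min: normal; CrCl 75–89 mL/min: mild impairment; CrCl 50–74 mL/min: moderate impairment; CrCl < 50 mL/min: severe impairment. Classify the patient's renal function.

CrCl = (140 − 44) × 89.9 / (72 × 4.3) × 0.85 = 8630.4 / 309.60 × 0.85 ≈ 23.7 mL/min
24 mL/min falls in the 'severe impairment' range.

severe impairment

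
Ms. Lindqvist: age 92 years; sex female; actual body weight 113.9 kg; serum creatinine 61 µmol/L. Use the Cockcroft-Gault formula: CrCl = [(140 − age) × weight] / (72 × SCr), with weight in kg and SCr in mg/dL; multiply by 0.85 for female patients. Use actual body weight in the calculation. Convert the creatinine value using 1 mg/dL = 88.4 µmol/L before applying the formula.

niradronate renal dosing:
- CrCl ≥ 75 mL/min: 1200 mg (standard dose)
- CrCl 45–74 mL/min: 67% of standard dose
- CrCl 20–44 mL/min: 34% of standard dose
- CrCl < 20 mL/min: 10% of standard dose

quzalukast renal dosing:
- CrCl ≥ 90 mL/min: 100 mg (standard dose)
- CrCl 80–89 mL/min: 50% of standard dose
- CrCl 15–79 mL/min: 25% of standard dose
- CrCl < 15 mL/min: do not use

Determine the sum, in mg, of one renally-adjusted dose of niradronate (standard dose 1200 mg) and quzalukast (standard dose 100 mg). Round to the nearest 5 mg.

1300 mg

SCr = 61 / 88.4 = 0.69 mg/dL
CrCl = (140 − 92) × 113.9 / (72 × 0.69) × 0.85 = 5467.2 / 49.68 × 0.85 ≈ 93.5 mL/min
CrCl ≈ 94 mL/min.
niradronate: ≥ 75 mL/min → 100% of 1200 mg = 1200 mg.
quzalukast: ≥ 90 mL/min → 100% of 100 mg = 100 mg.
Total = 1200 + 100 = 1300 mg.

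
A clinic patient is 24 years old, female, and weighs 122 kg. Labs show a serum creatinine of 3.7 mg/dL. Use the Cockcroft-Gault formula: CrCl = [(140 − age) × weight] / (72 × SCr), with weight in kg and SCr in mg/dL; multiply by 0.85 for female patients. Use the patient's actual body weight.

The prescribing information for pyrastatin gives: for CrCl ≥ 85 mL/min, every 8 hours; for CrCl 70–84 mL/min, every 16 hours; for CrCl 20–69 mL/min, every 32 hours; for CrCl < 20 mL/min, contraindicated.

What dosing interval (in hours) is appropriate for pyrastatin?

CrCl = (140 − 24) × 122 / (72 × 3.7) × 0.85 = 14152.0 / 266.40 × 0.85 ≈ 45.2 mL/min
CrCl ≈ 45 mL/min → bracket 20–69 mL/min → every 32 hours.

every 32 hours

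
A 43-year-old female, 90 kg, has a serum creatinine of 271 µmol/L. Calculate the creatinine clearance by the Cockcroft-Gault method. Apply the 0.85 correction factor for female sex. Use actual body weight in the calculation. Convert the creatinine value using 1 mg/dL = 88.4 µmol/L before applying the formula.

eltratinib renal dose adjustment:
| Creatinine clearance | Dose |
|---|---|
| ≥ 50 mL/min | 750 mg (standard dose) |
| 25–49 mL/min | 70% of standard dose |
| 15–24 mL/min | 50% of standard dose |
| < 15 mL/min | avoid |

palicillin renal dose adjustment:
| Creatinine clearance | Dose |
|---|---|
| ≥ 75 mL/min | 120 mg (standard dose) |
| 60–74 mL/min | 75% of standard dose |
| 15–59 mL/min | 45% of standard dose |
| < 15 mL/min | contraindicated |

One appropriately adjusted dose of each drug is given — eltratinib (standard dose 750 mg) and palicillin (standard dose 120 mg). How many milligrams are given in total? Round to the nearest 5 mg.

580 mg

SCr = 271 / 88.4 = 3.066 mg/dL
CrCl = (140 − 43) × 90 / (72 × 3.066) × 0.85 = 8730.0 / 220.75 × 0.85 ≈ 33.6 mL/min
CrCl ≈ 34 mL/min.
eltratinib: 25–49 mL/min → 70% of 750 mg = 525 mg.
palicillin: 15–59 mL/min → 45% of 120 mg = 54 mg.
Total = 525 + 54 = 579 mg.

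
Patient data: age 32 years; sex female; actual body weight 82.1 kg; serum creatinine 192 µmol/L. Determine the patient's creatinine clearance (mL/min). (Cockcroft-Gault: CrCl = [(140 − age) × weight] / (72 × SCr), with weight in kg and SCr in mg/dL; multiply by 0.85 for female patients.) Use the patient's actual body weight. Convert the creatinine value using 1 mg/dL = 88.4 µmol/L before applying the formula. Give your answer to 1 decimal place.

48.2 mL/min

SCr = 192 / 88.4 = 2.172 mg/dL
CrCl = (140 − 32) × 82.1 / (72 × 2.172) × 0.85 = 8866.8 / 156.38 × 0.85 ≈ 48.2 mL/min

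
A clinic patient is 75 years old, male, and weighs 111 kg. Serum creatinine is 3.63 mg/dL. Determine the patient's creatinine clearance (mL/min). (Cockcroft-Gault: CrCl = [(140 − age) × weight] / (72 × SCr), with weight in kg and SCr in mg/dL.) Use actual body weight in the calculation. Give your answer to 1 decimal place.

CrCl = (140 − 75) × 111 / (72 × 3.63) = 7215.0 / 261.36 ≈ 27.6 mL/min

27.6 mL/min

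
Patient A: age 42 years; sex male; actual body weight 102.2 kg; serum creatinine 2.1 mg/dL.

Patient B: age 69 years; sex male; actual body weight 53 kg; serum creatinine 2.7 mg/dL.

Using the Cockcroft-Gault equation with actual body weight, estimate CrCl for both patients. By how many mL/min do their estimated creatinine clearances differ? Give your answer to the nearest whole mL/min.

47 mL/min

Patient A: CrCl = (140 − 42) × 102.2 / (72 × 2.1) = 10015.6 / 151.20 ≈ 66.2 mL/min
Patient B: CrCl = (140 − 69) × 53 / (72 × 2.7) = 3763.0 / 194.40 ≈ 19.4 mL/min
|66.2 − 19.4| = 46.8 mL/min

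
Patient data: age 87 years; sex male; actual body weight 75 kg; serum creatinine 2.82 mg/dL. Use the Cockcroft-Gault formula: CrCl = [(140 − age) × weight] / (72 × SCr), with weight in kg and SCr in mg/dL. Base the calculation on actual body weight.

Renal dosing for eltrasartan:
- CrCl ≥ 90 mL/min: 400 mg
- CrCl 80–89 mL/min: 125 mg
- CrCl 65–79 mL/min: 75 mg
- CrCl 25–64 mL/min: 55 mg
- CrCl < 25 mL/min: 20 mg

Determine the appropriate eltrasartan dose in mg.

20 mg

CrCl = (140 − 87) × 75 / (72 × 2.82) = 3975.0 / 203.04 ≈ 19.6 mL/min
CrCl ≈ 20 mL/min → bracket < 25 mL/min.
Dose for this bracket: 20 mg.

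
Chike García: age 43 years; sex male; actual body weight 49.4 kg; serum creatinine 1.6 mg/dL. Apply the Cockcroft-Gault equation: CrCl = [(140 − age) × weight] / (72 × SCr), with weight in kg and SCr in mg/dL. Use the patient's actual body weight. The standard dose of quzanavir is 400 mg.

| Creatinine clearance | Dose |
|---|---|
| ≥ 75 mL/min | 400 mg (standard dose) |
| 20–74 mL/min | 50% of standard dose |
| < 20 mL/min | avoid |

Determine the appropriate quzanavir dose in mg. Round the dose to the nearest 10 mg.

200 mg

CrCl = (140 − 43) × 49.4 / (72 × 1.6) = 4791.8 / 115.20 ≈ 41.6 mL/min
CrCl ≈ 42 mL/min → bracket 20–74 mL/min.
50% of 400 mg = 200 mg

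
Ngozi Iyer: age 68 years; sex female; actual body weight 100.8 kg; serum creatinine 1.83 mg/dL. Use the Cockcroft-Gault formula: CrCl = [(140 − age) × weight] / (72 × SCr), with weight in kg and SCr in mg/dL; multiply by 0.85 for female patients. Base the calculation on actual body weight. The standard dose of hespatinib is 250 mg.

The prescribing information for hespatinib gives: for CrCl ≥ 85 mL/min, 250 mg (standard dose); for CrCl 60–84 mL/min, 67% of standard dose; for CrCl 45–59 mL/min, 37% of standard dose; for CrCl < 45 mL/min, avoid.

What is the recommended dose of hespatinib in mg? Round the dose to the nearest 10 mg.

90 mg

CrCl = (140 − 68) × 100.8 / (72 × 1.83) × 0.85 = 7257.6 / 131.76 × 0.85 ≈ 46.8 mL/min
CrCl ≈ 47 mL/min → bracket 45–59 mL/min.
37% of 250 mg = 92.5 mg → 90 mg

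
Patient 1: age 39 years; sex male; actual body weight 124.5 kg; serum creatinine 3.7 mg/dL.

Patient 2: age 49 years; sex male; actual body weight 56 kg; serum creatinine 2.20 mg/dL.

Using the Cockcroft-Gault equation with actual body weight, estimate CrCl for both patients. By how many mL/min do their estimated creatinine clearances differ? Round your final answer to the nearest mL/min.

15 mL/min

Patient 1: CrCl = (140 − 39) × 124.5 / (72 × 3.7) = 12574.5 / 266.40 ≈ 47.2 mL/min
Patient 2: CrCl = (140 − 49) × 56 / (72 × 2.2) = 5096.0 / 158.40 ≈ 32.2 mL/min
|47.2 − 32.2| = 15.0 mL/min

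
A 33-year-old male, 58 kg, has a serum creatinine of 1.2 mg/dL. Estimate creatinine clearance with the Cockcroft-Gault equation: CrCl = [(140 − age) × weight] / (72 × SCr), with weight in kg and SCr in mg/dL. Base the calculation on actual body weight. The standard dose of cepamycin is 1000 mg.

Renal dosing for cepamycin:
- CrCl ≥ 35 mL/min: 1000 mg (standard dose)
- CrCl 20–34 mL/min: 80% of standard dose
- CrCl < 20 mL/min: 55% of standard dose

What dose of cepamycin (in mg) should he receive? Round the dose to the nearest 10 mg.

CrCl = (140 − 33) × 58 / (72 × 1.2) = 6206.0 / 86.40 ≈ 71.8 mL/min
CrCl ≈ 72 mL/min → bracket ≥ 35 mL/min.
100% of 1000 mg = 1000 mg

1000 mg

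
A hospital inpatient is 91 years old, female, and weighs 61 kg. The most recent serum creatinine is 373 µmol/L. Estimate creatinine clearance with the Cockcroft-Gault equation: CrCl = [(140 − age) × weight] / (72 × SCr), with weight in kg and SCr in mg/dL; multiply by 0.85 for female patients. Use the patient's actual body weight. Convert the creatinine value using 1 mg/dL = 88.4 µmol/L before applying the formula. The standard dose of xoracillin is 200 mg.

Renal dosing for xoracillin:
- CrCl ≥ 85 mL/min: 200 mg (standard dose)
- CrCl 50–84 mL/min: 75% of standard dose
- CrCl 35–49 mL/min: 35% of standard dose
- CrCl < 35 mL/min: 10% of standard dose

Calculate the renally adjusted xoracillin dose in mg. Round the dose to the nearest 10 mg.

SCr = 373 / 88.4 = 4.219 mg/dL
CrCl = (140 − 91) × 61 / (72 × 4.219) × 0.85 = 2989.0 / 303.77 × 0.85 ≈ 8.4 mL/min
CrCl ≈ 8 mL/min → bracket < 35 mL/min.
10% of 200 mg = 20 mg

20 mg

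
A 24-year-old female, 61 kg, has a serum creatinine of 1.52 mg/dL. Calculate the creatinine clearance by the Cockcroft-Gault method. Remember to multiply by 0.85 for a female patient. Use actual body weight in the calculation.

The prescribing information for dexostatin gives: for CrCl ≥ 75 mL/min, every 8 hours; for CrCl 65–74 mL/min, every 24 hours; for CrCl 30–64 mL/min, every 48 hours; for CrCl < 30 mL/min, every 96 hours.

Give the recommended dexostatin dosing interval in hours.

CrCl = (140 − 24) × 61 / (72 × 1.52) × 0.85 = 7076.0 / 109.44 × 0.85 ≈ 55.0 mL/min
CrCl ≈ 55 mL/min → bracket 30–64 mL/min → every 48 hours.

every 48 hours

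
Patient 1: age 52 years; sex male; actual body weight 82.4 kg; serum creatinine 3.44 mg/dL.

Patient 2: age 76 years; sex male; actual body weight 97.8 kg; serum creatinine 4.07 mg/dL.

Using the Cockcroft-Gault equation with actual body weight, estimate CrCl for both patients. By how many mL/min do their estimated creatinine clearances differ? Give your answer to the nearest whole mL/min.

Patient 1: CrCl = (140 − 52) × 82.4 / (72 × 3.44) = 7251.2 / 247.68 ≈ 29.3 mL/min
Patient 2: CrCl = (140 − 76) × 97.8 / (72 × 4.07) = 6259.2 / 293.04 ≈ 21.4 mL/min
|29.3 − 21.4| = 7.9 mL/min

8 mL/min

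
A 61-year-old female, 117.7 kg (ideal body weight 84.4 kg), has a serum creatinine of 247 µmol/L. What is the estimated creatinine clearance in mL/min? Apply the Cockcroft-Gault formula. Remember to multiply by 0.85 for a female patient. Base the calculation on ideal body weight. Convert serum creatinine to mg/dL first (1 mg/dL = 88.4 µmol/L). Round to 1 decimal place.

28.2 mL/min

SCr = 247 / 88.4 = 2.794 mg/dL
CrCl = (140 − 61) × 84.4 / (72 × 2.794) × 0.85 = 6667.6 / 201.17 × 0.85 ≈ 28.2 mL/min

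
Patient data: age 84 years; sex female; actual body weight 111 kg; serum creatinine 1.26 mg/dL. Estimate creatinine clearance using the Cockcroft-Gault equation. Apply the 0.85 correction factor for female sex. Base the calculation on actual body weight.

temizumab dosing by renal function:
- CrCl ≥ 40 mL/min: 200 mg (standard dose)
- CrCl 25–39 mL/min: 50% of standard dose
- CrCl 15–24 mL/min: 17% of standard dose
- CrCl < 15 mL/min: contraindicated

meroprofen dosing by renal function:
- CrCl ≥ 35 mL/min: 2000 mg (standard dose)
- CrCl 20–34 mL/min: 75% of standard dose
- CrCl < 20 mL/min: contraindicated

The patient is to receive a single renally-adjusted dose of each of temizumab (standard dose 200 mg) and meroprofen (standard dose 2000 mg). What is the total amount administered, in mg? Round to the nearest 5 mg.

2200 mg

CrCl = (140 − 84) × 111 / (72 × 1.26) × 0.85 = 6216.0 / 90.72 × 0.85 ≈ 58.2 mL/min
CrCl ≈ 58 mL/min.
temizumab: ≥ 40 mL/min → 100% of 200 mg = 200 mg.
meroprofen: ≥ 35 mL/min → 100% of 2000 mg = 2000 mg.
Total = 200 + 2000 = 2200 mg.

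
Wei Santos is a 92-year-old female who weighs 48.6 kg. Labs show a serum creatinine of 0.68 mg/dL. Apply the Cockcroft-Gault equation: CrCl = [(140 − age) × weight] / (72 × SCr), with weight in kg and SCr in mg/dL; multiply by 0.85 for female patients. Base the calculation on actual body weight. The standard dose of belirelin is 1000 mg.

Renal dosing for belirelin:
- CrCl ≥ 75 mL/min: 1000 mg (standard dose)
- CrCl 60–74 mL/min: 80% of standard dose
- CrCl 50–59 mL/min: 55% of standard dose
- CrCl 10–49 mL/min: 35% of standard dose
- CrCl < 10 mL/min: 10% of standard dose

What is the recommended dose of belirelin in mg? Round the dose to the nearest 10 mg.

350 mg

CrCl = (140 − 92) × 48.6 / (72 × 0.68) × 0.85 = 2332.8 / 48.96 × 0.85 ≈ 40.5 mL/min
CrCl ≈ 40 mL/min → bracket 10–49 mL/min.
35% of 1000 mg = 350 mg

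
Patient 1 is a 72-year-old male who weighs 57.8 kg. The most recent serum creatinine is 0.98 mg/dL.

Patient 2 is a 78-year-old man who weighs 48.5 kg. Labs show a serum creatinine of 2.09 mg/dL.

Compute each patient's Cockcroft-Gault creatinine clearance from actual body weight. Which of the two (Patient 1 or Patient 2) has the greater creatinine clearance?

Patient 1

Patient 1: CrCl = (140 − 72) × 57.8 / (72 × 0.98) = 3930.4 / 70.56 ≈ 55.7 mL/min
Patient 2: CrCl = (140 − 78) × 48.5 / (72 × 2.09) = 3007.0 / 150.48 ≈ 20.0 mL/min
55.7 vs 20.0 mL/min → Patient 1 is higher.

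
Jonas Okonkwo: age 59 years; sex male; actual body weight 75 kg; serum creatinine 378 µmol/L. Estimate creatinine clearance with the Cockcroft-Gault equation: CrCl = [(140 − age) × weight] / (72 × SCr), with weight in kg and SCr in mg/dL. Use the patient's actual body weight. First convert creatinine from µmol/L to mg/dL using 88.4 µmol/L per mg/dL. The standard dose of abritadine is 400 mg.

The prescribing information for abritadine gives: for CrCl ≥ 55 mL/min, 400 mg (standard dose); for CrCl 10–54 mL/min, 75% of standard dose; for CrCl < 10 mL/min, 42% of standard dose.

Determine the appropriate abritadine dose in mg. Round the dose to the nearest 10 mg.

300 mg

SCr = 378 / 88.4 = 4.276 mg/dL
CrCl = (140 − 59) × 75 / (72 × 4.276) = 6075.0 / 307.87 ≈ 19.7 mL/min
CrCl ≈ 20 mL/min → bracket 10–54 mL/min.
75% of 400 mg = 300 mg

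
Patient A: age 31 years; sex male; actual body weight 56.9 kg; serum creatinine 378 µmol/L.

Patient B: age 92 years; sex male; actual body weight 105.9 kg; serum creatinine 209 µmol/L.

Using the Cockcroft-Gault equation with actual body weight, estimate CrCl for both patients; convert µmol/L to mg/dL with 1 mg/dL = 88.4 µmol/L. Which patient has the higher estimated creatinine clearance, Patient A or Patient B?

Patient B

Patient A: SCr = 378 / 88.4 = 4.276 mg/dL
Patient A: CrCl = (140 − 31) × 56.9 / (72 × 4.276) = 6202.1 / 307.87 ≈ 20.1 mL/min
Patient B: SCr = 209 / 88.4 = 2.364 mg/dL
Patient B: CrCl = (140 − 92) × 105.9 / (72 × 2.364) = 5083.2 / 170.21 ≈ 29.9 mL/min
20.1 vs 29.9 mL/min → Patient B is higher.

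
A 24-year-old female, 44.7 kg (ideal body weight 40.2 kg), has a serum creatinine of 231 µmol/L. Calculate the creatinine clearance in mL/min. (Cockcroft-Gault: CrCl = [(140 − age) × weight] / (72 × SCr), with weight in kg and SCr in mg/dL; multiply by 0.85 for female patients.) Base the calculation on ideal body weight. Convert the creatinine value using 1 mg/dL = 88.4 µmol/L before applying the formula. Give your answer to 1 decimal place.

21.1 mL/min

SCr = 231 / 88.4 = 2.613 mg/dL
CrCl = (140 − 24) × 40.2 / (72 × 2.613) × 0.85 = 4663.2 / 188.14 × 0.85 ≈ 21.1 mL/min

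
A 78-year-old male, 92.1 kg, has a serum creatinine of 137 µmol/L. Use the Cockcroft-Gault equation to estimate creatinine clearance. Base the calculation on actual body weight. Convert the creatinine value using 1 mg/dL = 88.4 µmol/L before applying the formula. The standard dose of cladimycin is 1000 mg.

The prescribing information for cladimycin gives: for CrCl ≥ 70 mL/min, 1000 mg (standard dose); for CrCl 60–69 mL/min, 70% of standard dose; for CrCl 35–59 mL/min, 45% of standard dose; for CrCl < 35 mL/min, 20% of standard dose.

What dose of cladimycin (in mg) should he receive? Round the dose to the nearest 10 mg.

SCr = 137 / 88.4 = 1.55 mg/dL
CrCl = (140 − 78) × 92.1 / (72 × 1.55) = 5710.2 / 111.60 ≈ 51.2 mL/min
CrCl ≈ 51 mL/min → bracket 35–59 mL/min.
45% of 1000 mg = 450 mg

450 mg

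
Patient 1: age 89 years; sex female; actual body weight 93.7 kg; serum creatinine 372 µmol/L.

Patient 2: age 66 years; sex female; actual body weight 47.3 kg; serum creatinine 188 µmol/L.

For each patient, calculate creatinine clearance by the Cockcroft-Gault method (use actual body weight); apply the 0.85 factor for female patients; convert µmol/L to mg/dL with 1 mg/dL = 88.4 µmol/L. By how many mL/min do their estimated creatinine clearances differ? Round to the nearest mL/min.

6 mL/min

Patient 1: SCr = 372 / 88.4 = 4.208 mg/dL
Patient 1: CrCl = (140 − 89) × 93.7 / (72 × 4.208) × 0.85 = 4778.7 / 302.98 × 0.85 ≈ 13.4 mL/min
Patient 2: SCr = 188 / 88.4 = 2.127 mg/dL
Patient 2: CrCl = (140 − 66) × 47.3 / (72 × 2.127) × 0.85 = 3500.2 / 153.14 × 0.85 ≈ 19.4 mL/min
|13.4 − 19.4| = 6.0 mL/min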